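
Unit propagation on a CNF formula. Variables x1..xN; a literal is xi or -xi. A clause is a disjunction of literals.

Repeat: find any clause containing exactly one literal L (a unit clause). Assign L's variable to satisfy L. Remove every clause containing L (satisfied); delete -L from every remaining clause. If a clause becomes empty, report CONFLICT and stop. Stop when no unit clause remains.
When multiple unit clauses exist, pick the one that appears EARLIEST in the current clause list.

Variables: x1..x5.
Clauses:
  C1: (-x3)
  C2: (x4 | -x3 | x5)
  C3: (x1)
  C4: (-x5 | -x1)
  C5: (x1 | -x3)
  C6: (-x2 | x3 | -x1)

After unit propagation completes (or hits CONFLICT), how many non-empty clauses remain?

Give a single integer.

Answer: 0

Derivation:
unit clause [-3] forces x3=F; simplify:
  drop 3 from [-2, 3, -1] -> [-2, -1]
  satisfied 3 clause(s); 3 remain; assigned so far: [3]
unit clause [1] forces x1=T; simplify:
  drop -1 from [-5, -1] -> [-5]
  drop -1 from [-2, -1] -> [-2]
  satisfied 1 clause(s); 2 remain; assigned so far: [1, 3]
unit clause [-5] forces x5=F; simplify:
  satisfied 1 clause(s); 1 remain; assigned so far: [1, 3, 5]
unit clause [-2] forces x2=F; simplify:
  satisfied 1 clause(s); 0 remain; assigned so far: [1, 2, 3, 5]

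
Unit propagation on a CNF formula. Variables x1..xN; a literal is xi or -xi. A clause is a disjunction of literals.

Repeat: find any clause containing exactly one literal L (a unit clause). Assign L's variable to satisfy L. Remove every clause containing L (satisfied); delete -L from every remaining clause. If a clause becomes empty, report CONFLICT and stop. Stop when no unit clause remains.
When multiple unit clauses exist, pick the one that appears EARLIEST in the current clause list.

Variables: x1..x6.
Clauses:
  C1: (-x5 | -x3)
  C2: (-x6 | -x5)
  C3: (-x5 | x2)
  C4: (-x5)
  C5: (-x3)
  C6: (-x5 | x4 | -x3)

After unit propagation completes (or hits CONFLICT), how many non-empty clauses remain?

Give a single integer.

unit clause [-5] forces x5=F; simplify:
  satisfied 5 clause(s); 1 remain; assigned so far: [5]
unit clause [-3] forces x3=F; simplify:
  satisfied 1 clause(s); 0 remain; assigned so far: [3, 5]

Answer: 0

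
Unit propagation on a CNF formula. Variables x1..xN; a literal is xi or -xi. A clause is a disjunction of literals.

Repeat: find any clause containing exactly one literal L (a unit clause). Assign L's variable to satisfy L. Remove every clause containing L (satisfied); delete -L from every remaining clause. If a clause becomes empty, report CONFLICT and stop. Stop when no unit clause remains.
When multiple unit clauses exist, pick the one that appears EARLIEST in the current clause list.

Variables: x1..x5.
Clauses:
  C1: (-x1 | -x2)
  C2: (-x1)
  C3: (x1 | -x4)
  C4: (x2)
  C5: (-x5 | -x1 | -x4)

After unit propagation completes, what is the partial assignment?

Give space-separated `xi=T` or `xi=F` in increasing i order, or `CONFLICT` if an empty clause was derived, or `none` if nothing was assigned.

unit clause [-1] forces x1=F; simplify:
  drop 1 from [1, -4] -> [-4]
  satisfied 3 clause(s); 2 remain; assigned so far: [1]
unit clause [-4] forces x4=F; simplify:
  satisfied 1 clause(s); 1 remain; assigned so far: [1, 4]
unit clause [2] forces x2=T; simplify:
  satisfied 1 clause(s); 0 remain; assigned so far: [1, 2, 4]

Answer: x1=F x2=T x4=F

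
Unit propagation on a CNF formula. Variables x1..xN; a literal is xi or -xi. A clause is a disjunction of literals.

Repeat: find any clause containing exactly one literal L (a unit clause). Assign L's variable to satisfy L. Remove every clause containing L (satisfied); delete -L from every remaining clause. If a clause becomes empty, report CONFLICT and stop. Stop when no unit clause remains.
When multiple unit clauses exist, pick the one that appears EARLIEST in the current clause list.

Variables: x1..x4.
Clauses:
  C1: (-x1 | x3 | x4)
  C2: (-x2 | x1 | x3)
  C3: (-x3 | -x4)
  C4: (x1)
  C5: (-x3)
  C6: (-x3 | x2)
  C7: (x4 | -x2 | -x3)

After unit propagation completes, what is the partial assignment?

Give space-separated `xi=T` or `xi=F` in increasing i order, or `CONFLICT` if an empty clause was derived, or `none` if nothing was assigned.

Answer: x1=T x3=F x4=T

Derivation:
unit clause [1] forces x1=T; simplify:
  drop -1 from [-1, 3, 4] -> [3, 4]
  satisfied 2 clause(s); 5 remain; assigned so far: [1]
unit clause [-3] forces x3=F; simplify:
  drop 3 from [3, 4] -> [4]
  satisfied 4 clause(s); 1 remain; assigned so far: [1, 3]
unit clause [4] forces x4=T; simplify:
  satisfied 1 clause(s); 0 remain; assigned so far: [1, 3, 4]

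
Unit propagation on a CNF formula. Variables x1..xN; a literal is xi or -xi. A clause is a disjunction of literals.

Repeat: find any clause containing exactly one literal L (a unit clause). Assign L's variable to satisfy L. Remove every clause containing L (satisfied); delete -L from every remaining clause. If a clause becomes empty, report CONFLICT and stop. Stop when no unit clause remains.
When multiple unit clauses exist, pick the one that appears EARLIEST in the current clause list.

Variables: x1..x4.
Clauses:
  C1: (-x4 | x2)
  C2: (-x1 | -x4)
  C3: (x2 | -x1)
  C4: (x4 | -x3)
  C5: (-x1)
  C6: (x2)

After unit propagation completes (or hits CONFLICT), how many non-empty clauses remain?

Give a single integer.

unit clause [-1] forces x1=F; simplify:
  satisfied 3 clause(s); 3 remain; assigned so far: [1]
unit clause [2] forces x2=T; simplify:
  satisfied 2 clause(s); 1 remain; assigned so far: [1, 2]

Answer: 1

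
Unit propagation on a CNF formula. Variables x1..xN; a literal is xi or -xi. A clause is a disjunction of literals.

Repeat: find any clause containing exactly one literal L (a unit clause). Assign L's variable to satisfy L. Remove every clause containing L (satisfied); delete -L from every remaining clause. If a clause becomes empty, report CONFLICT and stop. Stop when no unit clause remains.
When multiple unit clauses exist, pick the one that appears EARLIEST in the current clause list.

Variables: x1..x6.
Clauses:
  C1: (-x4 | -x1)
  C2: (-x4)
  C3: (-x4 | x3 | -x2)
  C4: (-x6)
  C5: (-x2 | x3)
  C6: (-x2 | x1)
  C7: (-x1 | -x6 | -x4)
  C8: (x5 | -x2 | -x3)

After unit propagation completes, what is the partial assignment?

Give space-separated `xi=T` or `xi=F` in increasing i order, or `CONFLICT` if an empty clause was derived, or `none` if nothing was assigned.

Answer: x4=F x6=F

Derivation:
unit clause [-4] forces x4=F; simplify:
  satisfied 4 clause(s); 4 remain; assigned so far: [4]
unit clause [-6] forces x6=F; simplify:
  satisfied 1 clause(s); 3 remain; assigned so far: [4, 6]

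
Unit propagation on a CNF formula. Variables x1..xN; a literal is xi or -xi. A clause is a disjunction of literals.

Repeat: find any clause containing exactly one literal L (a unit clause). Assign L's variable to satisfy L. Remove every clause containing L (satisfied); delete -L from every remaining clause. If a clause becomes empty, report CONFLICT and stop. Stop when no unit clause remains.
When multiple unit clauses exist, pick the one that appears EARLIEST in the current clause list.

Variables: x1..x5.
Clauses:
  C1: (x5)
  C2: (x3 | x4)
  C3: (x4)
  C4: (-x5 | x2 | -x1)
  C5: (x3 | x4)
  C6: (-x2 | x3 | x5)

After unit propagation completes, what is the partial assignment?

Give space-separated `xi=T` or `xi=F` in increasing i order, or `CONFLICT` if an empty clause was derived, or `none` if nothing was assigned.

Answer: x4=T x5=T

Derivation:
unit clause [5] forces x5=T; simplify:
  drop -5 from [-5, 2, -1] -> [2, -1]
  satisfied 2 clause(s); 4 remain; assigned so far: [5]
unit clause [4] forces x4=T; simplify:
  satisfied 3 clause(s); 1 remain; assigned so far: [4, 5]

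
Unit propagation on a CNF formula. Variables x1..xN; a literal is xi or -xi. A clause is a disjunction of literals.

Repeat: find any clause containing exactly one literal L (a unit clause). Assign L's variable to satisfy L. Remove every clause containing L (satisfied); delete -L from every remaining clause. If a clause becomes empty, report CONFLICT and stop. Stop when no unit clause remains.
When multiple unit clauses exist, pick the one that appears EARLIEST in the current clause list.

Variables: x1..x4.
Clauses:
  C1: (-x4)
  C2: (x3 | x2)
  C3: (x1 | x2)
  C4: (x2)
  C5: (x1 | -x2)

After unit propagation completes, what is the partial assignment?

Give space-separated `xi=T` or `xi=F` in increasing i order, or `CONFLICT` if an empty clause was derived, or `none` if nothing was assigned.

Answer: x1=T x2=T x4=F

Derivation:
unit clause [-4] forces x4=F; simplify:
  satisfied 1 clause(s); 4 remain; assigned so far: [4]
unit clause [2] forces x2=T; simplify:
  drop -2 from [1, -2] -> [1]
  satisfied 3 clause(s); 1 remain; assigned so far: [2, 4]
unit clause [1] forces x1=T; simplify:
  satisfied 1 clause(s); 0 remain; assigned so far: [1, 2, 4]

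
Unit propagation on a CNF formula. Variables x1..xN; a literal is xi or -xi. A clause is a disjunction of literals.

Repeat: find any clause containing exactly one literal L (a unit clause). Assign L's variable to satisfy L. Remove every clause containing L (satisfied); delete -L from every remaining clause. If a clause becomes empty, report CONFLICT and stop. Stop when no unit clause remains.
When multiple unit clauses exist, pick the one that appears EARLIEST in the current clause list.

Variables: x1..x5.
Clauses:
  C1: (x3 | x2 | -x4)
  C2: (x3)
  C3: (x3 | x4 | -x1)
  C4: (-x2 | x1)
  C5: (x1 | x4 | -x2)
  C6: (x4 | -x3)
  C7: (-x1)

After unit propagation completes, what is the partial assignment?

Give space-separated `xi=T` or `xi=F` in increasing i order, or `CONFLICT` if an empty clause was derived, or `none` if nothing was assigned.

Answer: x1=F x2=F x3=T x4=T

Derivation:
unit clause [3] forces x3=T; simplify:
  drop -3 from [4, -3] -> [4]
  satisfied 3 clause(s); 4 remain; assigned so far: [3]
unit clause [4] forces x4=T; simplify:
  satisfied 2 clause(s); 2 remain; assigned so far: [3, 4]
unit clause [-1] forces x1=F; simplify:
  drop 1 from [-2, 1] -> [-2]
  satisfied 1 clause(s); 1 remain; assigned so far: [1, 3, 4]
unit clause [-2] forces x2=F; simplify:
  satisfied 1 clause(s); 0 remain; assigned so far: [1, 2, 3, 4]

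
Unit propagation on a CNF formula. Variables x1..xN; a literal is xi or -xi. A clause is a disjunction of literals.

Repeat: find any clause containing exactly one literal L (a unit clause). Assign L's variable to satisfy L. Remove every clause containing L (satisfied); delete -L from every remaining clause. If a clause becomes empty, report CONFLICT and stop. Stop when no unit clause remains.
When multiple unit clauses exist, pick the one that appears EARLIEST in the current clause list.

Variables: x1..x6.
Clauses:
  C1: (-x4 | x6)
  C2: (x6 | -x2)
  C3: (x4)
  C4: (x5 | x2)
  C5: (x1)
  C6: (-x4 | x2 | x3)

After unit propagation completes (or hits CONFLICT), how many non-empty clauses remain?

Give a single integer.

Answer: 2

Derivation:
unit clause [4] forces x4=T; simplify:
  drop -4 from [-4, 6] -> [6]
  drop -4 from [-4, 2, 3] -> [2, 3]
  satisfied 1 clause(s); 5 remain; assigned so far: [4]
unit clause [6] forces x6=T; simplify:
  satisfied 2 clause(s); 3 remain; assigned so far: [4, 6]
unit clause [1] forces x1=T; simplify:
  satisfied 1 clause(s); 2 remain; assigned so far: [1, 4, 6]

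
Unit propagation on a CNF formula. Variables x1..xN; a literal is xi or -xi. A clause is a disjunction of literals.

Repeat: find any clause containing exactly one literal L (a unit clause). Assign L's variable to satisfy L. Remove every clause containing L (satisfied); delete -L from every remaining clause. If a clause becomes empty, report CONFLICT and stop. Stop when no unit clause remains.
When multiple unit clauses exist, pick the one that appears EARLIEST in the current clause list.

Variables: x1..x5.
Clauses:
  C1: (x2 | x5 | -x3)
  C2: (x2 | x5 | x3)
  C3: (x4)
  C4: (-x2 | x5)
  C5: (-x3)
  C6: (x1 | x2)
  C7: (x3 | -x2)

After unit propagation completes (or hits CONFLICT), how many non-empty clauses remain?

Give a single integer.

Answer: 0

Derivation:
unit clause [4] forces x4=T; simplify:
  satisfied 1 clause(s); 6 remain; assigned so far: [4]
unit clause [-3] forces x3=F; simplify:
  drop 3 from [2, 5, 3] -> [2, 5]
  drop 3 from [3, -2] -> [-2]
  satisfied 2 clause(s); 4 remain; assigned so far: [3, 4]
unit clause [-2] forces x2=F; simplify:
  drop 2 from [2, 5] -> [5]
  drop 2 from [1, 2] -> [1]
  satisfied 2 clause(s); 2 remain; assigned so far: [2, 3, 4]
unit clause [5] forces x5=T; simplify:
  satisfied 1 clause(s); 1 remain; assigned so far: [2, 3, 4, 5]
unit clause [1] forces x1=T; simplify:
  satisfied 1 clause(s); 0 remain; assigned so far: [1, 2, 3, 4, 5]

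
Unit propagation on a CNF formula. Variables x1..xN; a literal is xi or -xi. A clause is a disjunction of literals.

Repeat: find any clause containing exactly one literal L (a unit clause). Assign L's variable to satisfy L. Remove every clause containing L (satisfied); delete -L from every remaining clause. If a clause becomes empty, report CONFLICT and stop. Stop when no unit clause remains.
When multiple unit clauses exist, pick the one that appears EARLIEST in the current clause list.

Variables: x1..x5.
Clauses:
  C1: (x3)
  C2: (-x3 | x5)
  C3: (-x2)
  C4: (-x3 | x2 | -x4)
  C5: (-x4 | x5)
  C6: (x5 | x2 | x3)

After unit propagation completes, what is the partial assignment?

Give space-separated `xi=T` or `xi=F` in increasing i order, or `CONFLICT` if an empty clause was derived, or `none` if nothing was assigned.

unit clause [3] forces x3=T; simplify:
  drop -3 from [-3, 5] -> [5]
  drop -3 from [-3, 2, -4] -> [2, -4]
  satisfied 2 clause(s); 4 remain; assigned so far: [3]
unit clause [5] forces x5=T; simplify:
  satisfied 2 clause(s); 2 remain; assigned so far: [3, 5]
unit clause [-2] forces x2=F; simplify:
  drop 2 from [2, -4] -> [-4]
  satisfied 1 clause(s); 1 remain; assigned so far: [2, 3, 5]
unit clause [-4] forces x4=F; simplify:
  satisfied 1 clause(s); 0 remain; assigned so far: [2, 3, 4, 5]

Answer: x2=F x3=T x4=F x5=T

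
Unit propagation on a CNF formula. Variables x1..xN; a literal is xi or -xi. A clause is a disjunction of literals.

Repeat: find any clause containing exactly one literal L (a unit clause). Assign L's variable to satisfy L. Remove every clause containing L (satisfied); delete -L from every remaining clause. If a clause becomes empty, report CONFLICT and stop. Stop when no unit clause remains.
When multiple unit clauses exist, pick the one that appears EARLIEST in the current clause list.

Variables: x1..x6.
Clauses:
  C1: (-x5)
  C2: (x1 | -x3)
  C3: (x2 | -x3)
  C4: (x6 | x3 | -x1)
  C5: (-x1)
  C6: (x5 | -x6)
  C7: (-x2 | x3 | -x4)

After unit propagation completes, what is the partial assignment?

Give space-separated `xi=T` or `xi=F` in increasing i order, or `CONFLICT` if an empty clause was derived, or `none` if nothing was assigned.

unit clause [-5] forces x5=F; simplify:
  drop 5 from [5, -6] -> [-6]
  satisfied 1 clause(s); 6 remain; assigned so far: [5]
unit clause [-1] forces x1=F; simplify:
  drop 1 from [1, -3] -> [-3]
  satisfied 2 clause(s); 4 remain; assigned so far: [1, 5]
unit clause [-3] forces x3=F; simplify:
  drop 3 from [-2, 3, -4] -> [-2, -4]
  satisfied 2 clause(s); 2 remain; assigned so far: [1, 3, 5]
unit clause [-6] forces x6=F; simplify:
  satisfied 1 clause(s); 1 remain; assigned so far: [1, 3, 5, 6]

Answer: x1=F x3=F x5=F x6=F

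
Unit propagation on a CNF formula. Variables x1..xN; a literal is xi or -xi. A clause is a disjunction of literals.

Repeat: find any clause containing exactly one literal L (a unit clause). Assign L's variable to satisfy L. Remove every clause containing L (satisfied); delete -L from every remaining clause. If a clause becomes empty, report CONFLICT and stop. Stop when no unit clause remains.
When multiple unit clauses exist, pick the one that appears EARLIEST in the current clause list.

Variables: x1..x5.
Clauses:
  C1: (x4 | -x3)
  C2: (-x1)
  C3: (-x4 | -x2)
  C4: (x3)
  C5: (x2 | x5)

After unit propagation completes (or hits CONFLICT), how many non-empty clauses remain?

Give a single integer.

Answer: 0

Derivation:
unit clause [-1] forces x1=F; simplify:
  satisfied 1 clause(s); 4 remain; assigned so far: [1]
unit clause [3] forces x3=T; simplify:
  drop -3 from [4, -3] -> [4]
  satisfied 1 clause(s); 3 remain; assigned so far: [1, 3]
unit clause [4] forces x4=T; simplify:
  drop -4 from [-4, -2] -> [-2]
  satisfied 1 clause(s); 2 remain; assigned so far: [1, 3, 4]
unit clause [-2] forces x2=F; simplify:
  drop 2 from [2, 5] -> [5]
  satisfied 1 clause(s); 1 remain; assigned so far: [1, 2, 3, 4]
unit clause [5] forces x5=T; simplify:
  satisfied 1 clause(s); 0 remain; assigned so far: [1, 2, 3, 4, 5]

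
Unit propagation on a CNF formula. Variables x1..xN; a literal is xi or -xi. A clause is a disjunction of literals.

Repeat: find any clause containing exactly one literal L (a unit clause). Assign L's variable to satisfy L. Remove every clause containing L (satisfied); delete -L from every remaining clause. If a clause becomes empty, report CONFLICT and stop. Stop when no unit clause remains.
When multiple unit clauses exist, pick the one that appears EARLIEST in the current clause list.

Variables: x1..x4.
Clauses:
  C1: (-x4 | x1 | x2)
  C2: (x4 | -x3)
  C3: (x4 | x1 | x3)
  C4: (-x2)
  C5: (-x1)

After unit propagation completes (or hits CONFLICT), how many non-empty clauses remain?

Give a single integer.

unit clause [-2] forces x2=F; simplify:
  drop 2 from [-4, 1, 2] -> [-4, 1]
  satisfied 1 clause(s); 4 remain; assigned so far: [2]
unit clause [-1] forces x1=F; simplify:
  drop 1 from [-4, 1] -> [-4]
  drop 1 from [4, 1, 3] -> [4, 3]
  satisfied 1 clause(s); 3 remain; assigned so far: [1, 2]
unit clause [-4] forces x4=F; simplify:
  drop 4 from [4, -3] -> [-3]
  drop 4 from [4, 3] -> [3]
  satisfied 1 clause(s); 2 remain; assigned so far: [1, 2, 4]
unit clause [-3] forces x3=F; simplify:
  drop 3 from [3] -> [] (empty!)
  satisfied 1 clause(s); 1 remain; assigned so far: [1, 2, 3, 4]
CONFLICT (empty clause)

Answer: 0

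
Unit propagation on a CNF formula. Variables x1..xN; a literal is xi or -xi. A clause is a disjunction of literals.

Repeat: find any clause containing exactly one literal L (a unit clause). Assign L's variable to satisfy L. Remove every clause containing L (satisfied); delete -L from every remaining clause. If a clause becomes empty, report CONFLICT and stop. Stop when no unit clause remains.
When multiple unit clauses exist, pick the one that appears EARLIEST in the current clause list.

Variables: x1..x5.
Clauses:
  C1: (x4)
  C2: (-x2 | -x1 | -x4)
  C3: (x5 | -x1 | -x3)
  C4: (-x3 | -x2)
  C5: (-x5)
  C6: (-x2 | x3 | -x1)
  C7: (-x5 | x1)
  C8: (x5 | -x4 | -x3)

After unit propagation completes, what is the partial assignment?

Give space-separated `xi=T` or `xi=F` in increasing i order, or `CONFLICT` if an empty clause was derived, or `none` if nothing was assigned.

unit clause [4] forces x4=T; simplify:
  drop -4 from [-2, -1, -4] -> [-2, -1]
  drop -4 from [5, -4, -3] -> [5, -3]
  satisfied 1 clause(s); 7 remain; assigned so far: [4]
unit clause [-5] forces x5=F; simplify:
  drop 5 from [5, -1, -3] -> [-1, -3]
  drop 5 from [5, -3] -> [-3]
  satisfied 2 clause(s); 5 remain; assigned so far: [4, 5]
unit clause [-3] forces x3=F; simplify:
  drop 3 from [-2, 3, -1] -> [-2, -1]
  satisfied 3 clause(s); 2 remain; assigned so far: [3, 4, 5]

Answer: x3=F x4=T x5=F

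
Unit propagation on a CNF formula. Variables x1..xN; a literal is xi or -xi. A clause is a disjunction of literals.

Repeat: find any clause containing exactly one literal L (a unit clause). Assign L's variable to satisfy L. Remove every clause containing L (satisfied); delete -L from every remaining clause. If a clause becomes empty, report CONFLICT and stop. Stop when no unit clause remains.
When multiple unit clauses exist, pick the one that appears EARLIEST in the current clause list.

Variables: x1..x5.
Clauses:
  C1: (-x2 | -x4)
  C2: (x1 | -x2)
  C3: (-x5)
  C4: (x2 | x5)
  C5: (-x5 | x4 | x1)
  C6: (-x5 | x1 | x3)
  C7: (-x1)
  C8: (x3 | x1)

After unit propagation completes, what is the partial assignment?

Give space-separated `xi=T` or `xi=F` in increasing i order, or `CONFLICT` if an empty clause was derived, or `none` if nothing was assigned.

Answer: CONFLICT

Derivation:
unit clause [-5] forces x5=F; simplify:
  drop 5 from [2, 5] -> [2]
  satisfied 3 clause(s); 5 remain; assigned so far: [5]
unit clause [2] forces x2=T; simplify:
  drop -2 from [-2, -4] -> [-4]
  drop -2 from [1, -2] -> [1]
  satisfied 1 clause(s); 4 remain; assigned so far: [2, 5]
unit clause [-4] forces x4=F; simplify:
  satisfied 1 clause(s); 3 remain; assigned so far: [2, 4, 5]
unit clause [1] forces x1=T; simplify:
  drop -1 from [-1] -> [] (empty!)
  satisfied 2 clause(s); 1 remain; assigned so far: [1, 2, 4, 5]
CONFLICT (empty clause)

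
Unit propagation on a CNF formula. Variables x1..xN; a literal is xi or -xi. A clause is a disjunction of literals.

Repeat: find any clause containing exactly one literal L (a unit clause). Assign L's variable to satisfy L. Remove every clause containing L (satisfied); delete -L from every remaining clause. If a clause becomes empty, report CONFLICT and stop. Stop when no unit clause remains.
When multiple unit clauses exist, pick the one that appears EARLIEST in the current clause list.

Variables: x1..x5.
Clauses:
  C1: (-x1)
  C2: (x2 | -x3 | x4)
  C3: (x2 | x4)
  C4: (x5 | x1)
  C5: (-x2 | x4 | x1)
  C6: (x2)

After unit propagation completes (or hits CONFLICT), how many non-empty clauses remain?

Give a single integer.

Answer: 0

Derivation:
unit clause [-1] forces x1=F; simplify:
  drop 1 from [5, 1] -> [5]
  drop 1 from [-2, 4, 1] -> [-2, 4]
  satisfied 1 clause(s); 5 remain; assigned so far: [1]
unit clause [5] forces x5=T; simplify:
  satisfied 1 clause(s); 4 remain; assigned so far: [1, 5]
unit clause [2] forces x2=T; simplify:
  drop -2 from [-2, 4] -> [4]
  satisfied 3 clause(s); 1 remain; assigned so far: [1, 2, 5]
unit clause [4] forces x4=T; simplify:
  satisfied 1 clause(s); 0 remain; assigned so far: [1, 2, 4, 5]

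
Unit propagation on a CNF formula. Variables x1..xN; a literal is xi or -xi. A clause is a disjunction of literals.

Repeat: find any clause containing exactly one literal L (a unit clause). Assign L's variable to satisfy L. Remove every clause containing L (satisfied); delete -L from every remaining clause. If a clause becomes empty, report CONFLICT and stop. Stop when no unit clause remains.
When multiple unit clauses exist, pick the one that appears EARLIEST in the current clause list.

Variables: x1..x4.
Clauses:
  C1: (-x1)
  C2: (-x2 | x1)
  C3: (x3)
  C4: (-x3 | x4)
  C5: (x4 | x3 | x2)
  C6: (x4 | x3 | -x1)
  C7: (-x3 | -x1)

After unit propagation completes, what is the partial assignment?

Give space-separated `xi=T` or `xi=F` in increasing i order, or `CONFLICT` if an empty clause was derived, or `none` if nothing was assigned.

unit clause [-1] forces x1=F; simplify:
  drop 1 from [-2, 1] -> [-2]
  satisfied 3 clause(s); 4 remain; assigned so far: [1]
unit clause [-2] forces x2=F; simplify:
  drop 2 from [4, 3, 2] -> [4, 3]
  satisfied 1 clause(s); 3 remain; assigned so far: [1, 2]
unit clause [3] forces x3=T; simplify:
  drop -3 from [-3, 4] -> [4]
  satisfied 2 clause(s); 1 remain; assigned so far: [1, 2, 3]
unit clause [4] forces x4=T; simplify:
  satisfied 1 clause(s); 0 remain; assigned so far: [1, 2, 3, 4]

Answer: x1=F x2=F x3=T x4=T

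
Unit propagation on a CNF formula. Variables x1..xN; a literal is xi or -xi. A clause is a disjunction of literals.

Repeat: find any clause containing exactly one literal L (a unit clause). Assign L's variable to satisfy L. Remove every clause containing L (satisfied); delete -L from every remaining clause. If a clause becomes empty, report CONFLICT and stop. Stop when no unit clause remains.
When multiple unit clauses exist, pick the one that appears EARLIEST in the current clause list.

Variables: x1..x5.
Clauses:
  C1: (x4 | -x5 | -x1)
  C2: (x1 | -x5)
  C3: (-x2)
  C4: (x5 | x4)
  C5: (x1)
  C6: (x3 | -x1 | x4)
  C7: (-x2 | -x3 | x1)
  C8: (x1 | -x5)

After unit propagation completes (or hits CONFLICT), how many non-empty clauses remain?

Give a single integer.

unit clause [-2] forces x2=F; simplify:
  satisfied 2 clause(s); 6 remain; assigned so far: [2]
unit clause [1] forces x1=T; simplify:
  drop -1 from [4, -5, -1] -> [4, -5]
  drop -1 from [3, -1, 4] -> [3, 4]
  satisfied 3 clause(s); 3 remain; assigned so far: [1, 2]

Answer: 3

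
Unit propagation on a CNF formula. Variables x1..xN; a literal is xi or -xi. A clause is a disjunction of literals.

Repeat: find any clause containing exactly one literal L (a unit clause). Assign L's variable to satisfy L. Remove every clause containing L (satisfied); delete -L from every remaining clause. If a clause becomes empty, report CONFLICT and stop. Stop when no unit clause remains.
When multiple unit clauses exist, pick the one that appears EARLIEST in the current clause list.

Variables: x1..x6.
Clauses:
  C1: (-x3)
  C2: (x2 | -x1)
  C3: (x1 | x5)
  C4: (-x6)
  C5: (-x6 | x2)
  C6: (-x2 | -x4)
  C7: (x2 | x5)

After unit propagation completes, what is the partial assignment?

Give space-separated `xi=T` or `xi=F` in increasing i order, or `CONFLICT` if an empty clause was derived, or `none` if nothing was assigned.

unit clause [-3] forces x3=F; simplify:
  satisfied 1 clause(s); 6 remain; assigned so far: [3]
unit clause [-6] forces x6=F; simplify:
  satisfied 2 clause(s); 4 remain; assigned so far: [3, 6]

Answer: x3=F x6=F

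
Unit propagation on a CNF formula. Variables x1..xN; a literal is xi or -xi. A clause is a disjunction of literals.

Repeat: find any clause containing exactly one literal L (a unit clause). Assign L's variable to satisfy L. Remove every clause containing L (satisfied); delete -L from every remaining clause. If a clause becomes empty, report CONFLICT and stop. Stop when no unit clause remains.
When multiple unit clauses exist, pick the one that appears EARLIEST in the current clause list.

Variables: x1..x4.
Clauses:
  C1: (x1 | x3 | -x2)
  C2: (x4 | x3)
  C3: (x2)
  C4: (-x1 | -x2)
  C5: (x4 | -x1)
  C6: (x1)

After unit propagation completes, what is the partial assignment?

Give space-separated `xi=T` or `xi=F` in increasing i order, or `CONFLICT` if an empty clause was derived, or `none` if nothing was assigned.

unit clause [2] forces x2=T; simplify:
  drop -2 from [1, 3, -2] -> [1, 3]
  drop -2 from [-1, -2] -> [-1]
  satisfied 1 clause(s); 5 remain; assigned so far: [2]
unit clause [-1] forces x1=F; simplify:
  drop 1 from [1, 3] -> [3]
  drop 1 from [1] -> [] (empty!)
  satisfied 2 clause(s); 3 remain; assigned so far: [1, 2]
CONFLICT (empty clause)

Answer: CONFLICT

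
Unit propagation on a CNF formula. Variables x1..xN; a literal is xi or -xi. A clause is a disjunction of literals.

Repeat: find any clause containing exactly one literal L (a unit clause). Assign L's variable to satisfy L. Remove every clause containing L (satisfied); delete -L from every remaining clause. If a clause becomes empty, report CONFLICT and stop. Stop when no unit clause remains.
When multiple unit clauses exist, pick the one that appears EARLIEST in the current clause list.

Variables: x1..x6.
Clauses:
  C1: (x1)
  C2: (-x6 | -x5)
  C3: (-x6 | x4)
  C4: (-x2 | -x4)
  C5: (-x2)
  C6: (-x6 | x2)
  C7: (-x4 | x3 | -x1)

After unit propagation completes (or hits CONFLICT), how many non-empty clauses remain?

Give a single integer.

unit clause [1] forces x1=T; simplify:
  drop -1 from [-4, 3, -1] -> [-4, 3]
  satisfied 1 clause(s); 6 remain; assigned so far: [1]
unit clause [-2] forces x2=F; simplify:
  drop 2 from [-6, 2] -> [-6]
  satisfied 2 clause(s); 4 remain; assigned so far: [1, 2]
unit clause [-6] forces x6=F; simplify:
  satisfied 3 clause(s); 1 remain; assigned so far: [1, 2, 6]

Answer: 1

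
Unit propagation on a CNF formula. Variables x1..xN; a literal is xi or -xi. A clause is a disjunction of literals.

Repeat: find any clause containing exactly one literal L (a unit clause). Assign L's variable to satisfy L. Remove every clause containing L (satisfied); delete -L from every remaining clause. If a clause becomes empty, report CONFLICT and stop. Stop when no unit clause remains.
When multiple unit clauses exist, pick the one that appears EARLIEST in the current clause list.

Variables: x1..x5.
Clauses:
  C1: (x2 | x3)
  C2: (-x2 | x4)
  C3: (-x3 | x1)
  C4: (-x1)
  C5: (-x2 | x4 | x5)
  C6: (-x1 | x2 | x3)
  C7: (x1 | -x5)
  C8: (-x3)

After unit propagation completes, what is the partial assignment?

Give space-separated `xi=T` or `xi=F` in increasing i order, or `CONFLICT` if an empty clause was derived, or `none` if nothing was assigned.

Answer: x1=F x2=T x3=F x4=T x5=F

Derivation:
unit clause [-1] forces x1=F; simplify:
  drop 1 from [-3, 1] -> [-3]
  drop 1 from [1, -5] -> [-5]
  satisfied 2 clause(s); 6 remain; assigned so far: [1]
unit clause [-3] forces x3=F; simplify:
  drop 3 from [2, 3] -> [2]
  satisfied 2 clause(s); 4 remain; assigned so far: [1, 3]
unit clause [2] forces x2=T; simplify:
  drop -2 from [-2, 4] -> [4]
  drop -2 from [-2, 4, 5] -> [4, 5]
  satisfied 1 clause(s); 3 remain; assigned so far: [1, 2, 3]
unit clause [4] forces x4=T; simplify:
  satisfied 2 clause(s); 1 remain; assigned so far: [1, 2, 3, 4]
unit clause [-5] forces x5=F; simplify:
  satisfied 1 clause(s); 0 remain; assigned so far: [1, 2, 3, 4, 5]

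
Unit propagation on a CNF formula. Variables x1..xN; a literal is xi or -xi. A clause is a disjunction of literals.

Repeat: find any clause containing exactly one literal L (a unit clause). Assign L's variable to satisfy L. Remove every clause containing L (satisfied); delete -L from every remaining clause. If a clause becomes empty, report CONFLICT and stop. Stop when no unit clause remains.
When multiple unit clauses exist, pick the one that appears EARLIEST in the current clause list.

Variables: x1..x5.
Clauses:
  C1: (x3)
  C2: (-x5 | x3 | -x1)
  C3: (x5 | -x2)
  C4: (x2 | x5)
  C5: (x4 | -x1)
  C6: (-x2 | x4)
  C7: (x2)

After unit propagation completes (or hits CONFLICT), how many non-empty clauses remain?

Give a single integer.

unit clause [3] forces x3=T; simplify:
  satisfied 2 clause(s); 5 remain; assigned so far: [3]
unit clause [2] forces x2=T; simplify:
  drop -2 from [5, -2] -> [5]
  drop -2 from [-2, 4] -> [4]
  satisfied 2 clause(s); 3 remain; assigned so far: [2, 3]
unit clause [5] forces x5=T; simplify:
  satisfied 1 clause(s); 2 remain; assigned so far: [2, 3, 5]
unit clause [4] forces x4=T; simplify:
  satisfied 2 clause(s); 0 remain; assigned so far: [2, 3, 4, 5]

Answer: 0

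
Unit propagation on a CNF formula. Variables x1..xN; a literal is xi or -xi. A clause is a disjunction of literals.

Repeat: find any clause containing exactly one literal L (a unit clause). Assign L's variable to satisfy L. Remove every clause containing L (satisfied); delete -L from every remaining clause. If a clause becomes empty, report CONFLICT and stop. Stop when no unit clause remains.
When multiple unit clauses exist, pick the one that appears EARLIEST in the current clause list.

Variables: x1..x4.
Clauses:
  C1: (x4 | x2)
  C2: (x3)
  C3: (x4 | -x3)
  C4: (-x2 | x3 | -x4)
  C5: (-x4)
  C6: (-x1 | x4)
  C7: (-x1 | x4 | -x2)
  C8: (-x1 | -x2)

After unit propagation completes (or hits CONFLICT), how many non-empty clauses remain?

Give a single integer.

unit clause [3] forces x3=T; simplify:
  drop -3 from [4, -3] -> [4]
  satisfied 2 clause(s); 6 remain; assigned so far: [3]
unit clause [4] forces x4=T; simplify:
  drop -4 from [-4] -> [] (empty!)
  satisfied 4 clause(s); 2 remain; assigned so far: [3, 4]
CONFLICT (empty clause)

Answer: 1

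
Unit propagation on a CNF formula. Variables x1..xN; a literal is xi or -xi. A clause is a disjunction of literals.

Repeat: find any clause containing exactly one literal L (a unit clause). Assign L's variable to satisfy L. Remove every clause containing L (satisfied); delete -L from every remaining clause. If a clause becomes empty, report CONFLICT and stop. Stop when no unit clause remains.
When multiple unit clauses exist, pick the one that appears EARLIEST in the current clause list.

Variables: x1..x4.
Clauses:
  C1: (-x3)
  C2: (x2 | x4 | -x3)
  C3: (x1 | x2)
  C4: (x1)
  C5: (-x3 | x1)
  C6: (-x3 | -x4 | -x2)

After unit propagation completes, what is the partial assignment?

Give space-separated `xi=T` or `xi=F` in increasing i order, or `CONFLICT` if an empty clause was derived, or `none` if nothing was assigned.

unit clause [-3] forces x3=F; simplify:
  satisfied 4 clause(s); 2 remain; assigned so far: [3]
unit clause [1] forces x1=T; simplify:
  satisfied 2 clause(s); 0 remain; assigned so far: [1, 3]

Answer: x1=T x3=F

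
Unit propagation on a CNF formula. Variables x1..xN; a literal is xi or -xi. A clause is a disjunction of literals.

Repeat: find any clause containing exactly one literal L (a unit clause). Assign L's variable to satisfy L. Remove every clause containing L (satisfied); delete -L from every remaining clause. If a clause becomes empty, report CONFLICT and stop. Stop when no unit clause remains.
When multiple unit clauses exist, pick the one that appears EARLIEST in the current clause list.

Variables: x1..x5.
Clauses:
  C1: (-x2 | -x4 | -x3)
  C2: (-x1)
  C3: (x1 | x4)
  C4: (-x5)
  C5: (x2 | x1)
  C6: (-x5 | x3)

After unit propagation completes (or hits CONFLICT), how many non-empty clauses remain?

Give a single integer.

unit clause [-1] forces x1=F; simplify:
  drop 1 from [1, 4] -> [4]
  drop 1 from [2, 1] -> [2]
  satisfied 1 clause(s); 5 remain; assigned so far: [1]
unit clause [4] forces x4=T; simplify:
  drop -4 from [-2, -4, -3] -> [-2, -3]
  satisfied 1 clause(s); 4 remain; assigned so far: [1, 4]
unit clause [-5] forces x5=F; simplify:
  satisfied 2 clause(s); 2 remain; assigned so far: [1, 4, 5]
unit clause [2] forces x2=T; simplify:
  drop -2 from [-2, -3] -> [-3]
  satisfied 1 clause(s); 1 remain; assigned so far: [1, 2, 4, 5]
unit clause [-3] forces x3=F; simplify:
  satisfied 1 clause(s); 0 remain; assigned so far: [1, 2, 3, 4, 5]

Answer: 0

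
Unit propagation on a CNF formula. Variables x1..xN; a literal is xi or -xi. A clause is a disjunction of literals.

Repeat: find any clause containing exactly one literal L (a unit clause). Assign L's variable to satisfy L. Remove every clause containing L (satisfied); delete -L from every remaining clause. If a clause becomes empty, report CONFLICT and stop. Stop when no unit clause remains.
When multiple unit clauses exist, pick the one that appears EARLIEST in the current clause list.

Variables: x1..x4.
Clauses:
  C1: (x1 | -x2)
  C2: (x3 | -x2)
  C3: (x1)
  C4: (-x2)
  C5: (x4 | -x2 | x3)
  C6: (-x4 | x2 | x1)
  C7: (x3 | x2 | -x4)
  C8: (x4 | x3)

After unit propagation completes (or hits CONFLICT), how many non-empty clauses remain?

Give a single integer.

Answer: 2

Derivation:
unit clause [1] forces x1=T; simplify:
  satisfied 3 clause(s); 5 remain; assigned so far: [1]
unit clause [-2] forces x2=F; simplify:
  drop 2 from [3, 2, -4] -> [3, -4]
  satisfied 3 clause(s); 2 remain; assigned so far: [1, 2]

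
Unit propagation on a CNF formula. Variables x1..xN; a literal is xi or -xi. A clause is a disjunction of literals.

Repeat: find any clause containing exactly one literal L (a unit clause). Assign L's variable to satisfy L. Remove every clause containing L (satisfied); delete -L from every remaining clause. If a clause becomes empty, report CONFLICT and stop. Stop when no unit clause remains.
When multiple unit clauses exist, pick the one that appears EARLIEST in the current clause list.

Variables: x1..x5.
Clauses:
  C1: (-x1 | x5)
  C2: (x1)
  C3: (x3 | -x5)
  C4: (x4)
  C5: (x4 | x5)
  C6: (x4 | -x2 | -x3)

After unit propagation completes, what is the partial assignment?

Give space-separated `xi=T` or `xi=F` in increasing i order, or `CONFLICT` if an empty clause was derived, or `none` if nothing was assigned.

unit clause [1] forces x1=T; simplify:
  drop -1 from [-1, 5] -> [5]
  satisfied 1 clause(s); 5 remain; assigned so far: [1]
unit clause [5] forces x5=T; simplify:
  drop -5 from [3, -5] -> [3]
  satisfied 2 clause(s); 3 remain; assigned so far: [1, 5]
unit clause [3] forces x3=T; simplify:
  drop -3 from [4, -2, -3] -> [4, -2]
  satisfied 1 clause(s); 2 remain; assigned so far: [1, 3, 5]
unit clause [4] forces x4=T; simplify:
  satisfied 2 clause(s); 0 remain; assigned so far: [1, 3, 4, 5]

Answer: x1=T x3=T x4=T x5=T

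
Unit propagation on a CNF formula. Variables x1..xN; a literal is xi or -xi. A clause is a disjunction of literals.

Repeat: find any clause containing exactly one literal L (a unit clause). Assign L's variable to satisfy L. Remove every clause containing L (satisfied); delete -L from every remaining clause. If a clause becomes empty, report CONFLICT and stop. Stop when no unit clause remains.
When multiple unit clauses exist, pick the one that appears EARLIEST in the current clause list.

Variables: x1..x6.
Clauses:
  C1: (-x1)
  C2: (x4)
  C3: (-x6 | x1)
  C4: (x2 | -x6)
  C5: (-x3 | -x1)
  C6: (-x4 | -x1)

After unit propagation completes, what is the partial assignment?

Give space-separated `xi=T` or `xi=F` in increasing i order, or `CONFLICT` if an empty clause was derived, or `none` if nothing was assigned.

Answer: x1=F x4=T x6=F

Derivation:
unit clause [-1] forces x1=F; simplify:
  drop 1 from [-6, 1] -> [-6]
  satisfied 3 clause(s); 3 remain; assigned so far: [1]
unit clause [4] forces x4=T; simplify:
  satisfied 1 clause(s); 2 remain; assigned so far: [1, 4]
unit clause [-6] forces x6=F; simplify:
  satisfied 2 clause(s); 0 remain; assigned so far: [1, 4, 6]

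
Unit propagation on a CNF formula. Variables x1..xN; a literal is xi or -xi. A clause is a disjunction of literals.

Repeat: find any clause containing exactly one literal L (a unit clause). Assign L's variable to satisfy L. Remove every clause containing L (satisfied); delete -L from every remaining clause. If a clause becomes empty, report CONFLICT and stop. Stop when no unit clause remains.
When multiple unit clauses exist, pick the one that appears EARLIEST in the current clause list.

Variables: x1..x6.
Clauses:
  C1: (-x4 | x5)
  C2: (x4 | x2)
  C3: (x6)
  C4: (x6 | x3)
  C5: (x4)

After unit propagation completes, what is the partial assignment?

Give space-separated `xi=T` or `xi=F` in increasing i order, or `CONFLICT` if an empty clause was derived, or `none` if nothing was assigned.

Answer: x4=T x5=T x6=T

Derivation:
unit clause [6] forces x6=T; simplify:
  satisfied 2 clause(s); 3 remain; assigned so far: [6]
unit clause [4] forces x4=T; simplify:
  drop -4 from [-4, 5] -> [5]
  satisfied 2 clause(s); 1 remain; assigned so far: [4, 6]
unit clause [5] forces x5=T; simplify:
  satisfied 1 clause(s); 0 remain; assigned so far: [4, 5, 6]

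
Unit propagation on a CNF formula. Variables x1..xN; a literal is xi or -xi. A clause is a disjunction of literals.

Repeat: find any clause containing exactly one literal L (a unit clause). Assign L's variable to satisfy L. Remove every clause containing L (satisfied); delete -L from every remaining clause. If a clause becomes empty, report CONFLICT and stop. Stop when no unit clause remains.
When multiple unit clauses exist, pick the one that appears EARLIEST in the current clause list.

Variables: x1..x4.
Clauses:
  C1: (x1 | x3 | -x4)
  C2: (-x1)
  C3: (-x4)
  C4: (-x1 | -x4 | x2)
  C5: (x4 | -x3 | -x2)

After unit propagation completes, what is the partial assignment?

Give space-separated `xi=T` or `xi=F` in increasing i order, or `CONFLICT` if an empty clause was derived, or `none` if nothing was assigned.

Answer: x1=F x4=F

Derivation:
unit clause [-1] forces x1=F; simplify:
  drop 1 from [1, 3, -4] -> [3, -4]
  satisfied 2 clause(s); 3 remain; assigned so far: [1]
unit clause [-4] forces x4=F; simplify:
  drop 4 from [4, -3, -2] -> [-3, -2]
  satisfied 2 clause(s); 1 remain; assigned so far: [1, 4]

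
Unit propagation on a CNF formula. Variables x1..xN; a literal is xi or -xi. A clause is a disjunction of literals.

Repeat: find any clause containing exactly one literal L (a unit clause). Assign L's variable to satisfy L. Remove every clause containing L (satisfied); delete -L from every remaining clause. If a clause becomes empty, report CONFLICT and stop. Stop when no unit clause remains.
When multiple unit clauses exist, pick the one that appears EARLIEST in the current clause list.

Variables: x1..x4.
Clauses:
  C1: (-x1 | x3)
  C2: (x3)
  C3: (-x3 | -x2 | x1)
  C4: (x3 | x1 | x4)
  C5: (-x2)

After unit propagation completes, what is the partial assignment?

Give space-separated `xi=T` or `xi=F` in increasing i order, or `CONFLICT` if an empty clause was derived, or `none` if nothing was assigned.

unit clause [3] forces x3=T; simplify:
  drop -3 from [-3, -2, 1] -> [-2, 1]
  satisfied 3 clause(s); 2 remain; assigned so far: [3]
unit clause [-2] forces x2=F; simplify:
  satisfied 2 clause(s); 0 remain; assigned so far: [2, 3]

Answer: x2=F x3=T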